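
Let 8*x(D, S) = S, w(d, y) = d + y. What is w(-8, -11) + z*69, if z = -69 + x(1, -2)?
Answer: -19189/4 ≈ -4797.3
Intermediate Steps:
x(D, S) = S/8
z = -277/4 (z = -69 + (⅛)*(-2) = -69 - ¼ = -277/4 ≈ -69.250)
w(-8, -11) + z*69 = (-8 - 11) - 277/4*69 = -19 - 19113/4 = -19189/4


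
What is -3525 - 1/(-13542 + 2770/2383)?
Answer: -113744049017/32267816 ≈ -3525.0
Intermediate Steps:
-3525 - 1/(-13542 + 2770/2383) = -3525 - 1/(-32267816/2383) = -3525 - 1*(-2383/32267816) = -3525 + 2383/32267816 = -113744049017/32267816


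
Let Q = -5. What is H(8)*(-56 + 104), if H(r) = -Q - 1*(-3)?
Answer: 384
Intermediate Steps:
H(r) = 8 (H(r) = -1*(-5) - 1*(-3) = 5 + 3 = 8)
H(8)*(-56 + 104) = 8*(-56 + 104) = 8*48 = 384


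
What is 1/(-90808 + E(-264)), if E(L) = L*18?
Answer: -1/95560 ≈ -1.0465e-5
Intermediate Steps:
E(L) = 18*L
1/(-90808 + E(-264)) = 1/(-90808 + 18*(-264)) = 1/(-90808 - 4752) = 1/(-95560) = -1/95560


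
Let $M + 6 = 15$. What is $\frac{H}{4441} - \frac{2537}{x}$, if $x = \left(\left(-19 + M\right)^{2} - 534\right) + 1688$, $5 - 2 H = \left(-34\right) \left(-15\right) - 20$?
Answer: $- \frac{5785456}{2784507} \approx -2.0777$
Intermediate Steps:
$M = 9$ ($M = -6 + 15 = 9$)
$H = - \frac{485}{2}$ ($H = \frac{5}{2} - \frac{\left(-34\right) \left(-15\right) - 20}{2} = \frac{5}{2} - \frac{510 - 20}{2} = \frac{5}{2} - 245 = - \frac{485}{2} \approx -242.5$)
$x = 1254$ ($x = \left(\left(-19 + 9\right)^{2} - 534\right) + 1688 = \left(\left(-10\right)^{2} - 534\right) + 1688 = \left(100 - 534\right) + 1688 = -434 + 1688 = 1254$)
$\frac{H}{4441} - \frac{2537}{x} = - \frac{485}{2 \cdot 4441} - \frac{2537}{1254} = \left(- \frac{485}{2}\right) \frac{1}{4441} - \frac{2537}{1254} = - \frac{485}{8882} - \frac{2537}{1254} = - \frac{5785456}{2784507}$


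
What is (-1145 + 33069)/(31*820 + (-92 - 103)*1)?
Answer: 31924/25225 ≈ 1.2656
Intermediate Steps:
(-1145 + 33069)/(31*820 + (-92 - 103)*1) = 31924/(25420 - 195*1) = 31924/(25420 - 195) = 31924/25225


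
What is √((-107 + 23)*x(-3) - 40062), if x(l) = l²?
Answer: I*√40818 ≈ 202.03*I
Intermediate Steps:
√((-107 + 23)*x(-3) - 40062) = √((-107 + 23)*(-3)² - 40062) = √(-84*9 - 40062) = √(-756 - 40062) = √(-40818) = I*√40818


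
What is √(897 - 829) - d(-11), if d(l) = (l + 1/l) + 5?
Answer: 67/11 + 2*√17 ≈ 14.337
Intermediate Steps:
d(l) = 5 + l + 1/l
√(897 - 829) - d(-11) = √(897 - 829) - (5 - 11 + 1/(-11)) = √68 - (5 - 11 - 1/11) = 2*√17 - 1*(-67/11) = 2*√17 + 67/11 = 67/11 + 2*√17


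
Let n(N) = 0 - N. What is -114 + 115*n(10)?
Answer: -1264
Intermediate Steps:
n(N) = -N
-114 + 115*n(10) = -114 + 115*(-1*10) = -114 + 115*(-10) = -114 - 1150 = -1264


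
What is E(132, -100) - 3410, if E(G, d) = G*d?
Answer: -16610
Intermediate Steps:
E(132, -100) - 3410 = 132*(-100) - 3410 = -13200 - 3410 = -16610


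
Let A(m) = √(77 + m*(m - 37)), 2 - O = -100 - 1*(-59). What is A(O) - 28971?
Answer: -28971 + √335 ≈ -28953.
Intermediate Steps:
O = 43 (O = 2 - (-100 - 1*(-59)) = 2 - (-100 + 59) = 2 - 1*(-41) = 2 + 41 = 43)
A(m) = √(77 + m*(-37 + m))
A(O) - 28971 = √(77 + 43² - 37*43) - 28971 = √(77 + 1849 - 1591) - 28971 = √335 - 28971 = -28971 + √335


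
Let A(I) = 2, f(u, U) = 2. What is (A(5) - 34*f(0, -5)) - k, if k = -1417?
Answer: 1351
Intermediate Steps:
(A(5) - 34*f(0, -5)) - k = (2 - 34*2) - 1*(-1417) = (2 - 68) + 1417 = -66 + 1417 = 1351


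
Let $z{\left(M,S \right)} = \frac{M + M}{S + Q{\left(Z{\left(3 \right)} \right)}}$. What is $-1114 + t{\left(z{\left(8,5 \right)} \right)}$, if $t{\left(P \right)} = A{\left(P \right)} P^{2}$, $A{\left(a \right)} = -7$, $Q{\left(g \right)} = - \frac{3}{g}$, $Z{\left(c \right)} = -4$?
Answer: $- \frac{617978}{529} \approx -1168.2$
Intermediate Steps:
$z{\left(M,S \right)} = \frac{2 M}{\frac{3}{4} + S}$ ($z{\left(M,S \right)} = \frac{M + M}{S - \frac{3}{-4}} = \frac{2 M}{S - - \frac{3}{4}} = \frac{2 M}{S + \frac{3}{4}} = \frac{2 M}{\frac{3}{4} + S}$)
$t{\left(P \right)} = - 7 P^{2}$
$-1114 + t{\left(z{\left(8,5 \right)} \right)} = -1114 - 7 \left(8 \cdot 8 \frac{1}{3 + 4 \cdot 5}\right)^{2} = -1114 - 7 \left(8 \cdot 8 \frac{1}{3 + 20}\right)^{2} = -1114 - 7 \left(8 \cdot 8 \cdot \frac{1}{23}\right)^{2} = -1114 - 7 \left(\frac{64}{23}\right)^{2} = -1114 - \frac{28672}{529} = - \frac{617978}{529}$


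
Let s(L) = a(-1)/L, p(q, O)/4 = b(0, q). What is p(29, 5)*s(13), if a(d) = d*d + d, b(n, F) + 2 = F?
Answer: 0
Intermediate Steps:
b(n, F) = -2 + F
a(d) = d + d**2 (a(d) = d**2 + d = d + d**2)
p(q, O) = -8 + 4*q (p(q, O) = 4*(-2 + q) = -8 + 4*q)
s(L) = 0 (s(L) = (-(1 - 1))/L = (-1*0)/L = 0/L = 0)
p(29, 5)*s(13) = (-8 + 4*29)*0 = (-8 + 116)*0 = 108*0 = 0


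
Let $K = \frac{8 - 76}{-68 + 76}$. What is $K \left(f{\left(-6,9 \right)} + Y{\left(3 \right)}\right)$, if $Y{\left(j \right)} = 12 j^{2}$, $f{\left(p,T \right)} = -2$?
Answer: $-901$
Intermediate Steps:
$K = - \frac{17}{2}$ ($K = - \frac{68}{8} = \left(-68\right) \frac{1}{8} = - \frac{17}{2} \approx -8.5$)
$K \left(f{\left(-6,9 \right)} + Y{\left(3 \right)}\right) = - \frac{17 \left(-2 + 12 \cdot 3^{2}\right)}{2} = - \frac{17 \left(-2 + 12 \cdot 9\right)}{2} = - \frac{17 \left(-2 + 108\right)}{2} = \left(- \frac{17}{2}\right) 106 = -901$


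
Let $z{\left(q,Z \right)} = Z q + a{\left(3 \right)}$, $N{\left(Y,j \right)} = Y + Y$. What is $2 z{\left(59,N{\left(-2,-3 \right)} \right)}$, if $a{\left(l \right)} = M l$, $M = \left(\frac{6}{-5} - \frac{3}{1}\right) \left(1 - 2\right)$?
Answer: $- \frac{2234}{5} \approx -446.8$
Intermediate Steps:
$N{\left(Y,j \right)} = 2 Y$
$M = \frac{21}{5}$ ($M = \left(6 \left(- \frac{1}{5}\right) - 3\right) \left(-1\right) = \left(- \frac{6}{5} - 3\right) \left(-1\right) = \left(- \frac{21}{5}\right) \left(-1\right) = \frac{21}{5} \approx 4.2$)
$a{\left(l \right)} = \frac{21 l}{5}$
$z{\left(q,Z \right)} = \frac{63}{5} + Z q$ ($z{\left(q,Z \right)} = Z q + \frac{21}{5} \cdot 3 = Z q + \frac{63}{5} = \frac{63}{5} + Z q$)
$2 z{\left(59,N{\left(-2,-3 \right)} \right)} = 2 \left(\frac{63}{5} + 2 \left(-2\right) 59\right) = 2 \left(\frac{63}{5} - 236\right) = 2 \left(- \frac{1117}{5}\right) = - \frac{2234}{5}$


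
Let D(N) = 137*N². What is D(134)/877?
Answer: 2459972/877 ≈ 2805.0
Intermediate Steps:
D(134)/877 = (137*134²)/877 = (137*17956)*(1/877) = 2459972*(1/877) = 2459972/877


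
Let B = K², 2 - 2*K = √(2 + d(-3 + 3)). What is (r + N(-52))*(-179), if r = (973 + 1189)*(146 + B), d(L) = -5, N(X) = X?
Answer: -113178299/2 + 386998*I*√3 ≈ -5.6589e+7 + 6.703e+5*I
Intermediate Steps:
K = 1 - I*√3/2 (K = 1 - √(2 - 5)/2 = 1 - I*√3/2 ≈ 1.0 - 0.86602*I)
B = (1 - I*√3/2)² ≈ 0.25 - 1.732*I
r = 632385/2 - 2162*I*√3 (r = (973 + 1189)*(146 + (¼ - I*√3)) = 2162*(585/4 - I*√3) = 632385/2 - 2162*I*√3 ≈ 3.1619e+5 - 3744.7*I)
(r + N(-52))*(-179) = ((632385/2 - 2162*I*√3) - 52)*(-179) = (632281/2 - 2162*I*√3)*(-179) = -113178299/2 + 386998*I*√3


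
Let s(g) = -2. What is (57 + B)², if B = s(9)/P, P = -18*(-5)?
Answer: 6574096/2025 ≈ 3246.5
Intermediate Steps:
P = 90
B = -1/45 (B = -2/90 = -2*1/90 = -1/45 ≈ -0.022222)
(57 + B)² = (57 - 1/45)² = (2564/45)² = 6574096/2025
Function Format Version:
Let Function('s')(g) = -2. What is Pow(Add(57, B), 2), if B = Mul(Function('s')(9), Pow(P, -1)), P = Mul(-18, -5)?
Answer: Rational(6574096, 2025) ≈ 3246.5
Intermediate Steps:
P = 90
B = Rational(-1, 45) (B = Mul(-2, Pow(90, -1)) = Mul(-2, Rational(1, 90)) = Rational(-1, 45) ≈ -0.022222)
Pow(Add(57, B), 2) = Pow(Add(57, Rational(-1, 45)), 2) = Pow(Rational(2564, 45), 2) = Rational(6574096, 2025)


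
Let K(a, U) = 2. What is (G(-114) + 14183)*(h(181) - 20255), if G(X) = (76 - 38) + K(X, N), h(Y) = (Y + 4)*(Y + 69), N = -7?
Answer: 369726885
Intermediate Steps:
h(Y) = (4 + Y)*(69 + Y)
G(X) = 40 (G(X) = (76 - 38) + 2 = 38 + 2 = 40)
(G(-114) + 14183)*(h(181) - 20255) = (40 + 14183)*((276 + 181² + 73*181) - 20255) = 14223*((276 + 32761 + 13213) - 20255) = 14223*(46250 - 20255) = 14223*25995 = 369726885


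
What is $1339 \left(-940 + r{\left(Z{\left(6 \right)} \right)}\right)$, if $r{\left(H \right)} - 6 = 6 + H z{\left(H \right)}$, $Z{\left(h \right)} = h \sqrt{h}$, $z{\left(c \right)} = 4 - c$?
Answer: $-1531816 + 32136 \sqrt{6} \approx -1.4531 \cdot 10^{6}$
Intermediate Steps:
$Z{\left(h \right)} = h^{\frac{3}{2}}$
$r{\left(H \right)} = 12 + H \left(4 - H\right)$ ($r{\left(H \right)} = 6 + \left(6 + H \left(4 - H\right)\right) = 12 + H \left(4 - H\right)$)
$1339 \left(-940 + r{\left(Z{\left(6 \right)} \right)}\right) = 1339 \left(-940 + \left(12 - 6^{\frac{3}{2}} \left(-4 + 6^{\frac{3}{2}}\right)\right)\right) = 1339 \left(-940 + \left(12 - 6 \sqrt{6} \left(-4 + 6 \sqrt{6}\right)\right)\right) = 1339 \left(-928 - 6 \sqrt{6} \left(-4 + 6 \sqrt{6}\right)\right) = -1242592 - 8034 \sqrt{6} \left(-4 + 6 \sqrt{6}\right)$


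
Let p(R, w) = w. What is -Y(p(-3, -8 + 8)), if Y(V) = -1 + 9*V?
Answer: 1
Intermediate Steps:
-Y(p(-3, -8 + 8)) = -(-1 + 9*(-8 + 8)) = -(-1 + 9*0) = -(-1 + 0) = -1*(-1) = 1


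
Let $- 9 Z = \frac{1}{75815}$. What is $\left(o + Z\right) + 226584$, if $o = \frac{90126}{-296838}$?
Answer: $\frac{849869107616468}{3750795495} \approx 2.2658 \cdot 10^{5}$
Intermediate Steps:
$o = - \frac{1669}{5497}$ ($o = 90126 \left(- \frac{1}{296838}\right) = - \frac{1669}{5497} \approx -0.30362$)
$Z = - \frac{1}{682335}$ ($Z = - \frac{1}{9 \cdot 75815} = \left(- \frac{1}{9}\right) \frac{1}{75815} = - \frac{1}{682335} \approx -1.4656 \cdot 10^{-6}$)
$\left(o + Z\right) + 226584 = \left(- \frac{1669}{5497} - \frac{1}{682335}\right) + 226584 = - \frac{1138822612}{3750795495} + 226584 = \frac{849869107616468}{3750795495}$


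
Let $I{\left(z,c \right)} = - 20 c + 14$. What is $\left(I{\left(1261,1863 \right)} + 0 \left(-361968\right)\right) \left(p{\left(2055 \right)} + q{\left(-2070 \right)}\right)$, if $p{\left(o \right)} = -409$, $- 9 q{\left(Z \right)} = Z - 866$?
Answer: $\frac{27748270}{9} \approx 3.0831 \cdot 10^{6}$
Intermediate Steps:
$q{\left(Z \right)} = \frac{866}{9} - \frac{Z}{9}$ ($q{\left(Z \right)} = - \frac{Z - 866}{9} = - \frac{-866 + Z}{9} = \frac{866}{9} - \frac{Z}{9}$)
$I{\left(z,c \right)} = 14 - 20 c$
$\left(I{\left(1261,1863 \right)} + 0 \left(-361968\right)\right) \left(p{\left(2055 \right)} + q{\left(-2070 \right)}\right) = \left(\left(14 - 37260\right) + 0 \left(-361968\right)\right) \left(-409 + \left(\frac{866}{9} - -230\right)\right) = \left(\left(14 - 37260\right) + 0\right) \left(-409 + \left(\frac{866}{9} + 230\right)\right) = \left(-37246 + 0\right) \left(-409 + \frac{2936}{9}\right) = \left(-37246\right) \left(- \frac{745}{9}\right) = \frac{27748270}{9}$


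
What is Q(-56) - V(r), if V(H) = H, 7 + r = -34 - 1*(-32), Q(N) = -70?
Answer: -61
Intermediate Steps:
r = -9 (r = -7 + (-34 - 1*(-32)) = -7 + (-34 + 32) = -7 - 2 = -9)
Q(-56) - V(r) = -70 - 1*(-9) = -70 + 9 = -61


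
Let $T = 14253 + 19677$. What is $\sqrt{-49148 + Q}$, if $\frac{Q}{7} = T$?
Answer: $\sqrt{188362} \approx 434.01$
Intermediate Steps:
$T = 33930$
$Q = 237510$ ($Q = 7 \cdot 33930 = 237510$)
$\sqrt{-49148 + Q} = \sqrt{-49148 + 237510} = \sqrt{188362}$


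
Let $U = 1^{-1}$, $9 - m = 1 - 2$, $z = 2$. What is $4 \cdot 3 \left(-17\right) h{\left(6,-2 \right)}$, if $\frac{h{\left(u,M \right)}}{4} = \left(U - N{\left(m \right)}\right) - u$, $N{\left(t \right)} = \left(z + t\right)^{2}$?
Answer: $121584$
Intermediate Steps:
$m = 10$ ($m = 9 - \left(1 - 2\right) = 9 - -1 = 9 + 1 = 10$)
$N{\left(t \right)} = \left(2 + t\right)^{2}$
$U = 1$
$h{\left(u,M \right)} = -572 - 4 u$ ($h{\left(u,M \right)} = 4 \left(\left(1 - \left(2 + 10\right)^{2}\right) - u\right) = 4 \left(\left(1 - 12^{2}\right) - u\right) = 4 \left(\left(1 - 144\right) - u\right) = 4 \left(-143 - u\right) = -572 - 4 u$)
$4 \cdot 3 \left(-17\right) h{\left(6,-2 \right)} = 4 \cdot 3 \left(-17\right) \left(-572 - 24\right) = 12 \left(-17\right) \left(-572 - 24\right) = \left(-204\right) \left(-596\right) = 121584$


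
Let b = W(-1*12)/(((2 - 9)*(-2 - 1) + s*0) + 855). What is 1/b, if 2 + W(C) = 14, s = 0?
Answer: 73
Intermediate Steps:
W(C) = 12 (W(C) = -2 + 14 = 12)
b = 1/73 (b = 12/(((2 - 9)*(-2 - 1) + 0*0) + 855) = 12/((-7*(-3) + 0) + 855) = 12/((21 + 0) + 855) = 12/(21 + 855) = 12/876 = 12*(1/876) = 1/73 ≈ 0.013699)
1/b = 1/(1/73) = 73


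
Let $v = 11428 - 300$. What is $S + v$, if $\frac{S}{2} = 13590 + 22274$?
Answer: $82856$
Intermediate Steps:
$v = 11128$
$S = 71728$ ($S = 2 \left(13590 + 22274\right) = 2 \cdot 35864 = 71728$)
$S + v = 71728 + 11128 = 82856$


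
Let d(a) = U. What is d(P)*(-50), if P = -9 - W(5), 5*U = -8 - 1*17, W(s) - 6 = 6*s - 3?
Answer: 250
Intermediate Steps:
W(s) = 3 + 6*s (W(s) = 6 + (6*s - 3) = 6 + (-3 + 6*s) = 3 + 6*s)
U = -5 (U = (-8 - 1*17)/5 = (-8 - 17)/5 = (⅕)*(-25) = -5)
P = -42 (P = -9 - (3 + 6*5) = -9 - (3 + 30) = -9 - 1*33 = -9 - 33 = -42)
d(a) = -5
d(P)*(-50) = -5*(-50) = 250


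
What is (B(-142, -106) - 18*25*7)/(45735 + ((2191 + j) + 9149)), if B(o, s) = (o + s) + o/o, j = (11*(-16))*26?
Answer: -3397/52499 ≈ -0.064706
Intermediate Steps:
j = -4576 (j = -176*26 = -4576)
B(o, s) = 1 + o + s (B(o, s) = (o + s) + 1 = 1 + o + s)
(B(-142, -106) - 18*25*7)/(45735 + ((2191 + j) + 9149)) = ((1 - 142 - 106) - 18*25*7)/(45735 + ((2191 - 4576) + 9149)) = (-247 - 450*7)/(45735 + (-2385 + 9149)) = (-247 - 3150)/(45735 + 6764) = -3397/52499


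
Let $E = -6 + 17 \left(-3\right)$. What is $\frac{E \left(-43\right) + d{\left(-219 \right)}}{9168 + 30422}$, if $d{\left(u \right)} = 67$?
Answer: $\frac{1259}{19795} \approx 0.063602$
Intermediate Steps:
$E = -57$ ($E = -6 - 51 = -57$)
$\frac{E \left(-43\right) + d{\left(-219 \right)}}{9168 + 30422} = \frac{\left(-57\right) \left(-43\right) + 67}{9168 + 30422} = \frac{2451 + 67}{39590} = 2518 \cdot \frac{1}{39590} = \frac{1259}{19795}$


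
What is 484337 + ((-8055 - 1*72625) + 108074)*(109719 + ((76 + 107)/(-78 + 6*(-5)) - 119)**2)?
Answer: 2206556057129/648 ≈ 3.4052e+9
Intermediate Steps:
484337 + ((-8055 - 1*72625) + 108074)*(109719 + ((76 + 107)/(-78 + 6*(-5)) - 119)**2) = 484337 + ((-8055 - 72625) + 108074)*(109719 + (183/(-78 - 30) - 119)**2) = 484337 + (-80680 + 108074)*(109719 + (183/(-108) - 119)**2) = 484337 + 27394*(109719 + (183*(-1/108) - 119)**2) = 484337 + 27394*(109719 + (-61/36 - 119)**2) = 484337 + 27394*(109719 + (-4345/36)**2) = 484337 + 27394*(109719 + 18879025/1296) = 484337 + 27394*(161074849/1296) = 484337 + 2206242206753/648 = 2206556057129/648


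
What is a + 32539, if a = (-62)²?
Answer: 36383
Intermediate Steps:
a = 3844
a + 32539 = 3844 + 32539 = 36383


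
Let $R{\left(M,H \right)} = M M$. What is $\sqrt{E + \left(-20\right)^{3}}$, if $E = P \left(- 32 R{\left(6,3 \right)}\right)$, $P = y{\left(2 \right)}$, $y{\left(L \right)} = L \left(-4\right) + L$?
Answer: $8 i \sqrt{17} \approx 32.985 i$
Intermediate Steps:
$R{\left(M,H \right)} = M^{2}$
$y{\left(L \right)} = - 3 L$ ($y{\left(L \right)} = - 4 L + L = - 3 L$)
$P = -6$ ($P = \left(-3\right) 2 = -6$)
$E = 6912$ ($E = - 6 \left(- 32 \cdot 6^{2}\right) = - 6 \left(\left(-32\right) 36\right) = \left(-6\right) \left(-1152\right) = 6912$)
$\sqrt{E + \left(-20\right)^{3}} = \sqrt{6912 + \left(-20\right)^{3}} = \sqrt{6912 - 8000} = \sqrt{-1088} = 8 i \sqrt{17}$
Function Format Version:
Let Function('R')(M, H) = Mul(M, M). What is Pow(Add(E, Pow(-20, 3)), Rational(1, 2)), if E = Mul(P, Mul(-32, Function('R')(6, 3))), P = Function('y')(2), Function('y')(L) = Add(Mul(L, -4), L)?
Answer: Mul(8, I, Pow(17, Rational(1, 2))) ≈ Mul(32.985, I)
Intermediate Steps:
Function('R')(M, H) = Pow(M, 2)
Function('y')(L) = Mul(-3, L) (Function('y')(L) = Add(Mul(-4, L), L) = Mul(-3, L))
P = -6 (P = Mul(-3, 2) = -6)
E = 6912 (E = Mul(-6, Mul(-32, Pow(6, 2))) = Mul(-6, Mul(-32, 36)) = Mul(-6, -1152) = 6912)
Pow(Add(E, Pow(-20, 3)), Rational(1, 2)) = Pow(Add(6912, Pow(-20, 3)), Rational(1, 2)) = Pow(Add(6912, -8000), Rational(1, 2)) = Pow(-1088, Rational(1, 2)) = Mul(8, I, Pow(17, Rational(1, 2)))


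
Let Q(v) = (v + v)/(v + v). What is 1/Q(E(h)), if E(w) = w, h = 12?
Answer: 1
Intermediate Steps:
Q(v) = 1 (Q(v) = (2*v)/((2*v)) = (2*v)*(1/(2*v)) = 1)
1/Q(E(h)) = 1/1 = 1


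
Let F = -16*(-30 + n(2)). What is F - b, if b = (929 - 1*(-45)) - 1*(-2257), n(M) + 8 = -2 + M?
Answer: -2623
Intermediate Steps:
n(M) = -10 + M (n(M) = -8 + (-2 + M) = -10 + M)
b = 3231 (b = (929 + 45) + 2257 = 974 + 2257 = 3231)
F = 608 (F = -16*(-30 + (-10 + 2)) = -16*(-30 - 8) = -16*(-38) = 608)
F - b = 608 - 1*3231 = 608 - 3231 = -2623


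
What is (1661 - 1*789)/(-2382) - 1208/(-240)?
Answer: 18529/3970 ≈ 4.6673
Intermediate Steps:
(1661 - 1*789)/(-2382) - 1208/(-240) = (1661 - 789)*(-1/2382) - 1208*(-1/240) = 872*(-1/2382) + 151/30 = -436/1191 + 151/30 = 18529/3970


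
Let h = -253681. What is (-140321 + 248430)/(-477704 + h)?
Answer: -108109/731385 ≈ -0.14781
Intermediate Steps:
(-140321 + 248430)/(-477704 + h) = (-140321 + 248430)/(-477704 - 253681) = 108109/(-731385) = 108109*(-1/731385) = -108109/731385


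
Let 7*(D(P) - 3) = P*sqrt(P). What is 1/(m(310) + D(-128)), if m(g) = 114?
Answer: 5733/2767913 + 7168*I*sqrt(2)/2767913 ≈ 0.0020712 + 0.0036624*I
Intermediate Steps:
D(P) = 3 + P**(3/2)/7 (D(P) = 3 + (P*sqrt(P))/7 = 3 + P**(3/2)/7)
1/(m(310) + D(-128)) = 1/(114 + (3 + (-128)**(3/2)/7)) = 1/(114 + (3 + (-1024*I*sqrt(2))/7)) = 1/(114 + (3 - 1024*I*sqrt(2)/7)) = 1/(117 - 1024*I*sqrt(2)/7)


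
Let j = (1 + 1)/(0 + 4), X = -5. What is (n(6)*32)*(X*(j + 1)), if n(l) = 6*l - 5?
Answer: -7440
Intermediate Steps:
j = ½ (j = 2/4 = 2*(¼) = ½ ≈ 0.50000)
n(l) = -5 + 6*l
(n(6)*32)*(X*(j + 1)) = ((-5 + 6*6)*32)*(-5*(½ + 1)) = ((-5 + 36)*32)*(-5*3/2) = (31*32)*(-15/2) = 992*(-15/2) = -7440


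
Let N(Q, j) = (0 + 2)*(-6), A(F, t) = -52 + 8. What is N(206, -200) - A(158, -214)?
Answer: 32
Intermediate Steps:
A(F, t) = -44
N(Q, j) = -12 (N(Q, j) = 2*(-6) = -12)
N(206, -200) - A(158, -214) = -12 - 1*(-44) = -12 + 44 = 32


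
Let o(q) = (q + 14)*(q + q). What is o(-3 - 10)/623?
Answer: -26/623 ≈ -0.041734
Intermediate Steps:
o(q) = 2*q*(14 + q) (o(q) = (14 + q)*(2*q) = 2*q*(14 + q))
o(-3 - 10)/623 = (2*(-3 - 10)*(14 + (-3 - 10)))/623 = (2*(-13)*(14 - 13))*(1/623) = (2*(-13)*1)*(1/623) = -26*1/623 = -26/623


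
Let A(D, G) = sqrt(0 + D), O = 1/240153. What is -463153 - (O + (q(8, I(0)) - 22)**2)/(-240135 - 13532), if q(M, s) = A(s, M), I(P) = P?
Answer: -28214767030709750/60918891051 ≈ -4.6315e+5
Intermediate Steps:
O = 1/240153 ≈ 4.1640e-6
A(D, G) = sqrt(D)
q(M, s) = sqrt(s)
-463153 - (O + (q(8, I(0)) - 22)**2)/(-240135 - 13532) = -463153 - (1/240153 + (sqrt(0) - 22)**2)/(-240135 - 13532) = -463153 - (1/240153 + (0 - 22)**2)/(-253667) = -463153 - (1/240153 + (-22)**2)*(-1)/253667 = -463153 - (1/240153 + 484)*(-1)/253667 = -463153 - 116234053*(-1)/(240153*253667) = -463153 - 1*(-116234053/60918891051) = -463153 + 116234053/60918891051 = -28214767030709750/60918891051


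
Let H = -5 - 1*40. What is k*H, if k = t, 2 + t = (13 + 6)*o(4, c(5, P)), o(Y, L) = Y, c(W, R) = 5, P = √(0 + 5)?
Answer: -3330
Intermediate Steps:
P = √5 ≈ 2.2361
H = -45 (H = -5 - 40 = -45)
t = 74 (t = -2 + (13 + 6)*4 = -2 + 19*4 = -2 + 76 = 74)
k = 74
k*H = 74*(-45) = -3330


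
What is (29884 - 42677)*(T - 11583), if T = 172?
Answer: 145980923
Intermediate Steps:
(29884 - 42677)*(T - 11583) = (29884 - 42677)*(172 - 11583) = -12793*(-11411) = 145980923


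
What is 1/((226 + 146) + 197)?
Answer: 1/569 ≈ 0.0017575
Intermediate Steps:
1/((226 + 146) + 197) = 1/(372 + 197) = 1/569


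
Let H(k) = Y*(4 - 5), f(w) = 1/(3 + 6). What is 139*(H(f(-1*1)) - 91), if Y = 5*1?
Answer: -13344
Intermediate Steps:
Y = 5
f(w) = 1/9
H(k) = -5 (H(k) = 5*(4 - 5) = 5*(-1) = -5)
139*(H(f(-1*1)) - 91) = 139*(-5 - 91) = 139*(-96) = -13344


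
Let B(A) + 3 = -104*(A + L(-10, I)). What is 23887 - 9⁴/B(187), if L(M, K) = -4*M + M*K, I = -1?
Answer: 21809074/913 ≈ 23887.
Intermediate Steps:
L(M, K) = -4*M + K*M
B(A) = -5203 - 104*A (B(A) = -3 - 104*(A - 10*(-4 - 1)) = -3 - 104*(A - 10*(-5)) = -3 - 104*(A + 50) = -3 - 104*(50 + A) = -3 + (-5200 - 104*A) = -5203 - 104*A)
23887 - 9⁴/B(187) = 23887 - 9⁴/(-5203 - 104*187) = 23887 - 6561/(-5203 - 19448) = 23887 - 6561/(-24651) = 23887 - 6561*(-1)/24651 = 23887 - 1*(-243/913) = 23887 + 243/913 = 21809074/913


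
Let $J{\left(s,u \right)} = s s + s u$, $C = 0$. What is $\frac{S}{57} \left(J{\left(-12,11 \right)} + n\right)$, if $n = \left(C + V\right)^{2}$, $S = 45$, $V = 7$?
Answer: $\frac{915}{19} \approx 48.158$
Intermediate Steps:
$J{\left(s,u \right)} = s^{2} + s u$
$n = 49$ ($n = \left(0 + 7\right)^{2} = 7^{2} = 49$)
$\frac{S}{57} \left(J{\left(-12,11 \right)} + n\right) = \frac{45}{57} \left(- 12 \left(-12 + 11\right) + 49\right) = 45 \cdot \frac{1}{57} \left(\left(-12\right) \left(-1\right) + 49\right) = \frac{15 \left(12 + 49\right)}{19} = \frac{15}{19} \cdot 61 = \frac{915}{19}$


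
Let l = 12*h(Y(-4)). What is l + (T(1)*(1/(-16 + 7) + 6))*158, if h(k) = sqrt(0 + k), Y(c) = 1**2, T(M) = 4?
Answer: 33604/9 ≈ 3733.8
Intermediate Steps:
Y(c) = 1
h(k) = sqrt(k)
l = 12 (l = 12*sqrt(1) = 12*1 = 12)
l + (T(1)*(1/(-16 + 7) + 6))*158 = 12 + (4*(1/(-16 + 7) + 6))*158 = 12 + (4*(1/(-9) + 6))*158 = 12 + (4*(-1/9 + 6))*158 = 12 + (4*(53/9))*158 = 12 + (212/9)*158 = 12 + 33496/9 = 33604/9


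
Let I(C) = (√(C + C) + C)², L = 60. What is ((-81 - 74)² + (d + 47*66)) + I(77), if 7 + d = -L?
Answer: 33143 + 154*√154 ≈ 35054.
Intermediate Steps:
d = -67 (d = -7 - 1*60 = -7 - 60 = -67)
I(C) = (C + √2*√C)² (I(C) = (√(2*C) + C)² = (√2*√C + C)² = (C + √2*√C)²)
((-81 - 74)² + (d + 47*66)) + I(77) = ((-81 - 74)² + (-67 + 47*66)) + (77 + √2*√77)² = ((-155)² + (-67 + 3102)) + (77 + √154)² = (24025 + 3035) + (77 + √154)² = 27060 + (77 + √154)²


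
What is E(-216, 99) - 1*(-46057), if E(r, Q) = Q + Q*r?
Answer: 24772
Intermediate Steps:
E(-216, 99) - 1*(-46057) = 99*(1 - 216) - 1*(-46057) = 99*(-215) + 46057 = -21285 + 46057 = 24772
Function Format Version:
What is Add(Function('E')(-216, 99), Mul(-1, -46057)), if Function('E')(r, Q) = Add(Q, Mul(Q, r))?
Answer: 24772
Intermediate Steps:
Add(Function('E')(-216, 99), Mul(-1, -46057)) = Add(Mul(99, Add(1, -216)), Mul(-1, -46057)) = Add(Mul(99, -215), 46057) = Add(-21285, 46057) = 24772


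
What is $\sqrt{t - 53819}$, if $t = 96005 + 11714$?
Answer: $70 \sqrt{11} \approx 232.16$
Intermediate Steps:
$t = 107719$
$\sqrt{t - 53819} = \sqrt{107719 - 53819} = \sqrt{53900} = 70 \sqrt{11}$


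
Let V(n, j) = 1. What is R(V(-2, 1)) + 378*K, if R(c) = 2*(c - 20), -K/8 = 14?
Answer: -42374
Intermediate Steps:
K = -112 (K = -8*14 = -112)
R(c) = -40 + 2*c (R(c) = 2*(-20 + c) = -40 + 2*c)
R(V(-2, 1)) + 378*K = (-40 + 2*1) + 378*(-112) = (-40 + 2) - 42336 = -38 - 42336 = -42374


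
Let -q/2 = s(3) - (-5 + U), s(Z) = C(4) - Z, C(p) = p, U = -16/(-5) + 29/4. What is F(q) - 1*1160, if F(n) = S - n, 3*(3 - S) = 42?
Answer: -11799/10 ≈ -1179.9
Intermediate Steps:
U = 209/20 (U = -16*(-⅕) + 29*(¼) = 16/5 + 29/4 = 209/20 ≈ 10.450)
S = -11 (S = 3 - ⅓*42 = 3 - 14 = -11)
s(Z) = 4 - Z
q = 89/10 (q = -2*((4 - 1*3) - (-5 + 209/20)) = -2*((4 - 3) - 1*109/20) = -2*(1 - 109/20) = -2*(-89/20) = 89/10 ≈ 8.9000)
F(n) = -11 - n
F(q) - 1*1160 = (-11 - 1*89/10) - 1*1160 = (-11 - 89/10) - 1160 = -199/10 - 1160 = -11799/10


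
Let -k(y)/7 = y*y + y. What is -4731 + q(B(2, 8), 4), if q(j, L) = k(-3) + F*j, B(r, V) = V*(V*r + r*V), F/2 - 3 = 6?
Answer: -165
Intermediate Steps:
F = 18 (F = 6 + 2*6 = 6 + 12 = 18)
k(y) = -7*y - 7*y**2 (k(y) = -7*(y*y + y) = -7*(y**2 + y) = -7*(y + y**2) = -7*y - 7*y**2)
B(r, V) = 2*r*V**2 (B(r, V) = V*(V*r + V*r) = V*(2*V*r) = 2*r*V**2)
q(j, L) = -42 + 18*j (q(j, L) = -7*(-3)*(1 - 3) + 18*j = -7*(-3)*(-2) + 18*j = -42 + 18*j)
-4731 + q(B(2, 8), 4) = -4731 + (-42 + 18*(2*2*8**2)) = -4731 + (-42 + 18*(2*2*64)) = -4731 + (-42 + 18*256) = -4731 + (-42 + 4608) = -4731 + 4566 = -165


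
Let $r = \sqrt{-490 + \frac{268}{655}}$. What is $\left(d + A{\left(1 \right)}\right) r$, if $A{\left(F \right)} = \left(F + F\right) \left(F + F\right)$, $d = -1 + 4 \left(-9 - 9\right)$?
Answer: $- \frac{69 i \sqrt{210046710}}{655} \approx - 1526.7 i$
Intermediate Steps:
$d = -73$ ($d = -1 + 4 \left(-18\right) = -1 - 72 = -73$)
$r = \frac{i \sqrt{210046710}}{655}$ ($r = \sqrt{-490 + 268 \cdot \frac{1}{655}} = \sqrt{-490 + \frac{268}{655}} = \sqrt{- \frac{320682}{655}} = \frac{i \sqrt{210046710}}{655} \approx 22.127 i$)
$A{\left(F \right)} = 4 F^{2}$ ($A{\left(F \right)} = 2 F 2 F = 4 F^{2}$)
$\left(d + A{\left(1 \right)}\right) r = \left(-73 + 4 \cdot 1^{2}\right) \frac{i \sqrt{210046710}}{655} = \left(-73 + 4 \cdot 1\right) \frac{i \sqrt{210046710}}{655} = \left(-73 + 4\right) \frac{i \sqrt{210046710}}{655} = - 69 \frac{i \sqrt{210046710}}{655} = - \frac{69 i \sqrt{210046710}}{655}$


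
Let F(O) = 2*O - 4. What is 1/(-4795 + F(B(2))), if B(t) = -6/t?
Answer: -1/4805 ≈ -0.00020812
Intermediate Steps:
F(O) = -4 + 2*O
1/(-4795 + F(B(2))) = 1/(-4795 + (-4 + 2*(-6/2))) = 1/(-4795 + (-4 + 2*(-6*1/2))) = 1/(-4795 + (-4 + 2*(-3))) = 1/(-4795 + (-4 - 6)) = 1/(-4795 - 10) = 1/(-4805) = -1/4805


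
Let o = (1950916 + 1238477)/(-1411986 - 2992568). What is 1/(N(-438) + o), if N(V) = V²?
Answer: 4404554/844984068183 ≈ 5.2126e-6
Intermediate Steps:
o = -3189393/4404554 (o = 3189393/(-4404554) = 3189393*(-1/4404554) = -3189393/4404554 ≈ -0.72411)
1/(N(-438) + o) = 1/((-438)² - 3189393/4404554) = 1/(191844 - 3189393/4404554) = 1/(844984068183/4404554) = 4404554/844984068183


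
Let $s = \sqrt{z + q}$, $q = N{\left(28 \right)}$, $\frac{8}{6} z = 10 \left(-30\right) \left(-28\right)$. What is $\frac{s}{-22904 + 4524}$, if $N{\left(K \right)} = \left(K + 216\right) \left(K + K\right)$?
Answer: $- \frac{\sqrt{4991}}{9190} \approx -0.0076874$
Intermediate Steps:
$N{\left(K \right)} = 2 K \left(216 + K\right)$ ($N{\left(K \right)} = \left(216 + K\right) 2 K = 2 K \left(216 + K\right)$)
$z = 6300$ ($z = \frac{3 \cdot 10 \left(-30\right) \left(-28\right)}{4} = \frac{3 \left(\left(-300\right) \left(-28\right)\right)}{4} = \frac{3}{4} \cdot 8400 = 6300$)
$q = 13664$ ($q = 2 \cdot 28 \left(216 + 28\right) = 2 \cdot 28 \cdot 244 = 13664$)
$s = 2 \sqrt{4991}$ ($s = \sqrt{6300 + 13664} = \sqrt{19964} = 2 \sqrt{4991} \approx 141.29$)
$\frac{s}{-22904 + 4524} = \frac{2 \sqrt{4991}}{-22904 + 4524} = \frac{2 \sqrt{4991}}{-18380} = 2 \sqrt{4991} \left(- \frac{1}{18380}\right) = - \frac{\sqrt{4991}}{9190}$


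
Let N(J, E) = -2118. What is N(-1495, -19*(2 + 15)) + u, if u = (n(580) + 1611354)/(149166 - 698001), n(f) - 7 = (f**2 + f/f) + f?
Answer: -1164380872/548835 ≈ -2121.6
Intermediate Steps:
n(f) = 8 + f + f**2 (n(f) = 7 + ((f**2 + f/f) + f) = 7 + ((f**2 + 1) + f) = 7 + ((1 + f**2) + f) = 7 + (1 + f + f**2) = 8 + f + f**2)
u = -1948342/548835 (u = ((8 + 580 + 580**2) + 1611354)/(149166 - 698001) = ((8 + 580 + 336400) + 1611354)/(-548835) = (336988 + 1611354)*(-1/548835) = 1948342*(-1/548835) = -1948342/548835 ≈ -3.5500)
N(-1495, -19*(2 + 15)) + u = -2118 - 1948342/548835 = -1164380872/548835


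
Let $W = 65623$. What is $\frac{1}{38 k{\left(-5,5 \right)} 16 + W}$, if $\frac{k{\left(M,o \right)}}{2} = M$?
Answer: $\frac{1}{59543} \approx 1.6795 \cdot 10^{-5}$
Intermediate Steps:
$k{\left(M,o \right)} = 2 M$
$\frac{1}{38 k{\left(-5,5 \right)} 16 + W} = \frac{1}{38 \cdot 2 \left(-5\right) 16 + 65623} = \frac{1}{38 \left(-10\right) 16 + 65623} = \frac{1}{\left(-380\right) 16 + 65623} = \frac{1}{-6080 + 65623} = \frac{1}{59543}$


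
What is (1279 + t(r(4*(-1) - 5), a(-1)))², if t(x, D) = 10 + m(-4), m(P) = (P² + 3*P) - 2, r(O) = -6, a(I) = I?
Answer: 1666681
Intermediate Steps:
m(P) = -2 + P² + 3*P
t(x, D) = 12 (t(x, D) = 10 + (-2 + (-4)² + 3*(-4)) = 10 + (-2 + 16 - 12) = 10 + 2 = 12)
(1279 + t(r(4*(-1) - 5), a(-1)))² = (1279 + 12)² = 1291² = 1666681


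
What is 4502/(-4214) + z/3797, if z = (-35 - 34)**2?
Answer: 1484380/8000279 ≈ 0.18554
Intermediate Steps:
z = 4761 (z = (-69)**2 = 4761)
4502/(-4214) + z/3797 = 4502/(-4214) + 4761/3797 = 4502*(-1/4214) + 4761*(1/3797) = -2251/2107 + 4761/3797 = 1484380/8000279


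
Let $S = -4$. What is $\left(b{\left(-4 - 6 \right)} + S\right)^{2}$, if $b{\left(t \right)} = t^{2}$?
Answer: $9216$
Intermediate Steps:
$\left(b{\left(-4 - 6 \right)} + S\right)^{2} = \left(\left(-4 - 6\right)^{2} - 4\right)^{2} = \left(\left(-10\right)^{2} - 4\right)^{2} = \left(100 - 4\right)^{2} = 96^{2} = 9216$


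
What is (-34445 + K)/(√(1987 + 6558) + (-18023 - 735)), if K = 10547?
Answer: 149426228/117284673 + 7966*√8545/117284673 ≈ 1.2803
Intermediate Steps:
(-34445 + K)/(√(1987 + 6558) + (-18023 - 735)) = (-34445 + 10547)/(√(1987 + 6558) + (-18023 - 735)) = -23898/(√8545 - 18758) = -23898/(-18758 + √8545)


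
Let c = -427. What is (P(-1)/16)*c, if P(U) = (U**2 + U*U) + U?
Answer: -427/16 ≈ -26.688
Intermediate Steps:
P(U) = U + 2*U**2 (P(U) = (U**2 + U**2) + U = 2*U**2 + U = U + 2*U**2)
(P(-1)/16)*c = (-(1 + 2*(-1))/16)*(-427) = (-(1 - 2)*(1/16))*(-427) = (-1*(-1)*(1/16))*(-427) = (1*(1/16))*(-427) = (1/16)*(-427) = -427/16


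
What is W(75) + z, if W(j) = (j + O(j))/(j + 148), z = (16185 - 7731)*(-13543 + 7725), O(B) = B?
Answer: -10968337806/223 ≈ -4.9185e+7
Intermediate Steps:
z = -49185372 (z = 8454*(-5818) = -49185372)
W(j) = 2*j/(148 + j) (W(j) = (j + j)/(j + 148) = (2*j)/(148 + j) = 2*j/(148 + j))
W(75) + z = 2*75/(148 + 75) - 49185372 = 2*75/223 - 49185372 = 2*75*(1/223) - 49185372 = 150/223 - 49185372 = -10968337806/223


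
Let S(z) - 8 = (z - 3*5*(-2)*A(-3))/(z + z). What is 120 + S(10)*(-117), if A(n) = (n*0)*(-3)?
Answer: -1749/2 ≈ -874.50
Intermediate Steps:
A(n) = 0 (A(n) = 0*(-3) = 0)
S(z) = 17/2 (S(z) = 8 + (z - 3*5*(-2)*0)/(z + z) = 8 + (z - (-30)*0)/((2*z)) = 8 + (z - 3*0)*(1/(2*z)) = 8 + (z + 0)*(1/(2*z)) = 8 + z*(1/(2*z)) = 8 + ½ = 17/2)
120 + S(10)*(-117) = 120 + (17/2)*(-117) = 120 - 1989/2 = -1749/2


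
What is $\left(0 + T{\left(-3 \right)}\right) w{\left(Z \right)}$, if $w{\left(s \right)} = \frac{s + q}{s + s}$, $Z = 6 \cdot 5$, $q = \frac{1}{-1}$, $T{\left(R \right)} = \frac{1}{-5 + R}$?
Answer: $- \frac{29}{480} \approx -0.060417$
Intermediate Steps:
$q = -1$
$Z = 30$
$w{\left(s \right)} = \frac{-1 + s}{2 s}$ ($w{\left(s \right)} = \frac{s - 1}{s + s} = \frac{-1 + s}{2 s}$)
$\left(0 + T{\left(-3 \right)}\right) w{\left(Z \right)} = \left(0 + \frac{1}{-5 - 3}\right) \frac{-1 + 30}{2 \cdot 30} = \left(0 + \frac{1}{-8}\right) \frac{1}{2} \cdot \frac{1}{30} \cdot 29 = \left(0 - \frac{1}{8}\right) \frac{29}{60} = \left(- \frac{1}{8}\right) \frac{29}{60} = - \frac{29}{480}$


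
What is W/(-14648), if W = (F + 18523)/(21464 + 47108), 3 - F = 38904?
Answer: 10189/502221328 ≈ 2.0288e-5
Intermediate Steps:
F = -38901 (F = 3 - 1*38904 = 3 - 38904 = -38901)
W = -10189/34286 (W = (-38901 + 18523)/(21464 + 47108) = -20378/68572 = -20378*1/68572 = -10189/34286 ≈ -0.29718)
W/(-14648) = -10189/34286/(-14648) = -10189/34286*(-1/14648) = 10189/502221328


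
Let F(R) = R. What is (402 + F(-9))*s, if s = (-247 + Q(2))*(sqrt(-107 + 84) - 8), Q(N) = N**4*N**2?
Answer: 575352 - 71919*I*sqrt(23) ≈ 5.7535e+5 - 3.4491e+5*I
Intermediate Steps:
Q(N) = N**6
s = 1464 - 183*I*sqrt(23) (s = (-247 + 2**6)*(sqrt(-107 + 84) - 8) = (-247 + 64)*(sqrt(-23) - 8) = -183*(I*sqrt(23) - 8) = -183*(-8 + I*sqrt(23)) = 1464 - 183*I*sqrt(23) ≈ 1464.0 - 877.64*I)
(402 + F(-9))*s = (402 - 9)*(1464 - 183*I*sqrt(23)) = 393*(1464 - 183*I*sqrt(23)) = 575352 - 71919*I*sqrt(23)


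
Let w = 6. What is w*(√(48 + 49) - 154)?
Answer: -924 + 6*√97 ≈ -864.91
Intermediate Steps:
w*(√(48 + 49) - 154) = 6*(√(48 + 49) - 154) = 6*(√97 - 154) = 6*(-154 + √97) = -924 + 6*√97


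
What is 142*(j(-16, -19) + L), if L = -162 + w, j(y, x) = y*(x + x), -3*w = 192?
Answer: 54244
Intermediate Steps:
w = -64 (w = -⅓*192 = -64)
j(y, x) = 2*x*y (j(y, x) = y*(2*x) = 2*x*y)
L = -226 (L = -162 - 64 = -226)
142*(j(-16, -19) + L) = 142*(2*(-19)*(-16) - 226) = 142*(608 - 226) = 142*382 = 54244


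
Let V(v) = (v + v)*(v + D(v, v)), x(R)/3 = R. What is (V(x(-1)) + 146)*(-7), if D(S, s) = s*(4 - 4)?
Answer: -1148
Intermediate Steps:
D(S, s) = 0 (D(S, s) = s*0 = 0)
x(R) = 3*R
V(v) = 2*v² (V(v) = (v + v)*(v + 0) = (2*v)*v = 2*v²)
(V(x(-1)) + 146)*(-7) = (2*(3*(-1))² + 146)*(-7) = (2*(-3)² + 146)*(-7) = (2*9 + 146)*(-7) = (18 + 146)*(-7) = 164*(-7) = -1148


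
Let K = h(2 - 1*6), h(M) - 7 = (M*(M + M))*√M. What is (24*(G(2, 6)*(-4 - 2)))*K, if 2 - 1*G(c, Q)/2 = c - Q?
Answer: -12096 - 110592*I ≈ -12096.0 - 1.1059e+5*I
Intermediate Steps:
G(c, Q) = 4 - 2*c + 2*Q (G(c, Q) = 4 - 2*(c - Q) = 4 + (-2*c + 2*Q) = 4 - 2*c + 2*Q)
h(M) = 7 + 2*M^(5/2) (h(M) = 7 + (M*(M + M))*√M = 7 + (M*(2*M))*√M = 7 + (2*M²)*√M = 7 + 2*M^(5/2))
K = 7 + 64*I (K = 7 + 2*(2 - 1*6)^(5/2) = 7 + 2*(2 - 6)^(5/2) = 7 + 2*(-4)^(5/2) = 7 + 2*(32*I) = 7 + 64*I ≈ 7.0 + 64.0*I)
(24*(G(2, 6)*(-4 - 2)))*K = (24*((4 - 2*2 + 2*6)*(-4 - 2)))*(7 + 64*I) = (24*((4 - 4 + 12)*(-6)))*(7 + 64*I) = (24*(12*(-6)))*(7 + 64*I) = (24*(-72))*(7 + 64*I) = -1728*(7 + 64*I) = -12096 - 110592*I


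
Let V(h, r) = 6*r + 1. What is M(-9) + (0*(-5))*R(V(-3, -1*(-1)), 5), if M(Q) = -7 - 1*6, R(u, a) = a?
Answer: -13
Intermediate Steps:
V(h, r) = 1 + 6*r
M(Q) = -13 (M(Q) = -7 - 6 = -13)
M(-9) + (0*(-5))*R(V(-3, -1*(-1)), 5) = -13 + (0*(-5))*5 = -13 + 0*5 = -13 + 0 = -13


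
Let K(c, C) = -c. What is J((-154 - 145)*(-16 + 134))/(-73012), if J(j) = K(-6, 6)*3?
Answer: -9/36506 ≈ -0.00024653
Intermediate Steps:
J(j) = 18 (J(j) = -1*(-6)*3 = 6*3 = 18)
J((-154 - 145)*(-16 + 134))/(-73012) = 18/(-73012) = 18*(-1/73012) = -9/36506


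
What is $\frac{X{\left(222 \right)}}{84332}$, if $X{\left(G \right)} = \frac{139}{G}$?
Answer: $\frac{139}{18721704} \approx 7.4245 \cdot 10^{-6}$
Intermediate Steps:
$\frac{X{\left(222 \right)}}{84332} = \frac{139 \cdot \frac{1}{222}}{84332} = 139 \cdot \frac{1}{222} \cdot \frac{1}{84332} = \frac{139}{222} \cdot \frac{1}{84332} = \frac{139}{18721704}$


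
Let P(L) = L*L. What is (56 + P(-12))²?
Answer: 40000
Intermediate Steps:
P(L) = L²
(56 + P(-12))² = (56 + (-12)²)² = (56 + 144)² = 200² = 40000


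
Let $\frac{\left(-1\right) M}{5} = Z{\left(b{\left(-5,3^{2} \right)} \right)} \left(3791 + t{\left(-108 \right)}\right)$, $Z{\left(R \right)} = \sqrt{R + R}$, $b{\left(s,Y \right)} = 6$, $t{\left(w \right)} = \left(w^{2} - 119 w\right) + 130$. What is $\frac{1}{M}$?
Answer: $- \frac{\sqrt{3}}{853110} \approx -2.0303 \cdot 10^{-6}$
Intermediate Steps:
$t{\left(w \right)} = 130 + w^{2} - 119 w$
$Z{\left(R \right)} = \sqrt{2} \sqrt{R}$ ($Z{\left(R \right)} = \sqrt{2 R} = \sqrt{2} \sqrt{R}$)
$M = - 284370 \sqrt{3}$ ($M = - 5 \sqrt{2} \sqrt{6} \left(3791 + \left(130 + \left(-108\right)^{2} - -12852\right)\right) = - 5 \cdot 2 \sqrt{3} \left(3791 + \left(130 + 11664 + 12852\right)\right) = - 5 \cdot 2 \sqrt{3} \left(3791 + 24646\right) = - 5 \cdot 2 \sqrt{3} \cdot 28437 = - 5 \cdot 56874 \sqrt{3} = - 284370 \sqrt{3} \approx -4.9254 \cdot 10^{5}$)
$\frac{1}{M} = \frac{1}{\left(-284370\right) \sqrt{3}} = - \frac{\sqrt{3}}{853110}$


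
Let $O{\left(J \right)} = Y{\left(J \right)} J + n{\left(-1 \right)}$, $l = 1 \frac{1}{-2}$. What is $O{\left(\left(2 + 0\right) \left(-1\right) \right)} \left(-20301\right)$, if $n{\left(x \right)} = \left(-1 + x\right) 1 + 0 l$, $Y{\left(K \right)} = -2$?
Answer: $-40602$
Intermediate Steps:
$l = - \frac{1}{2}$ ($l = 1 \left(- \frac{1}{2}\right) = - \frac{1}{2} \approx -0.5$)
$n{\left(x \right)} = -1 + x$ ($n{\left(x \right)} = \left(-1 + x\right) 1 + 0 \left(- \frac{1}{2}\right) = \left(-1 + x\right) + 0 = -1 + x$)
$O{\left(J \right)} = -2 - 2 J$ ($O{\left(J \right)} = - 2 J - 2 = -2 - 2 J$)
$O{\left(\left(2 + 0\right) \left(-1\right) \right)} \left(-20301\right) = \left(-2 - 2 \left(2 + 0\right) \left(-1\right)\right) \left(-20301\right) = \left(-2 - 2 \cdot 2 \left(-1\right)\right) \left(-20301\right) = \left(-2 - -4\right) \left(-20301\right) = \left(-2 + 4\right) \left(-20301\right) = 2 \left(-20301\right) = -40602$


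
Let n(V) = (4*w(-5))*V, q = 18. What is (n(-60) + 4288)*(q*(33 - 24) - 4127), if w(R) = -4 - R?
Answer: -16050320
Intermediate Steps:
n(V) = 4*V (n(V) = (4*(-4 - 1*(-5)))*V = (4*(-4 + 5))*V = (4*1)*V = 4*V)
(n(-60) + 4288)*(q*(33 - 24) - 4127) = (4*(-60) + 4288)*(18*(33 - 24) - 4127) = (-240 + 4288)*(18*9 - 4127) = 4048*(162 - 4127) = 4048*(-3965) = -16050320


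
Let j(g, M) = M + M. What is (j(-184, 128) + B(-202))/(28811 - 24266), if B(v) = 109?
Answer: 73/909 ≈ 0.080308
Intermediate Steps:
j(g, M) = 2*M
(j(-184, 128) + B(-202))/(28811 - 24266) = (2*128 + 109)/(28811 - 24266) = (256 + 109)/4545 = 365*(1/4545) = 73/909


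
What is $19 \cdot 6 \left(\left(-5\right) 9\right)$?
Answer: $-5130$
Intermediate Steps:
$19 \cdot 6 \left(\left(-5\right) 9\right) = 114 \left(-45\right) = -5130$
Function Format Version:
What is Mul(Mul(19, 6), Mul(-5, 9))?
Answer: -5130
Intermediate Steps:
Mul(Mul(19, 6), Mul(-5, 9)) = Mul(114, -45) = -5130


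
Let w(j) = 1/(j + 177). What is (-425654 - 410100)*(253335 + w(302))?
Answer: -101416630099364/479 ≈ -2.1173e+11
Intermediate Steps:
w(j) = 1/(177 + j)
(-425654 - 410100)*(253335 + w(302)) = (-425654 - 410100)*(253335 + 1/(177 + 302)) = -835754*(253335 + 1/479) = -835754*121347466/479 = -101416630099364/479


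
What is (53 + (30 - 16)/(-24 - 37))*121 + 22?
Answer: 390841/61 ≈ 6407.2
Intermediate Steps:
(53 + (30 - 16)/(-24 - 37))*121 + 22 = (53 + 14/(-61))*121 + 22 = (53 + 14*(-1/61))*121 + 22 = (53 - 14/61)*121 + 22 = (3219/61)*121 + 22 = 389499/61 + 22 = 390841/61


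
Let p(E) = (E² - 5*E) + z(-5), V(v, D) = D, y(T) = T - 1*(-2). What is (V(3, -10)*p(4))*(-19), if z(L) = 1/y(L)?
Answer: -2470/3 ≈ -823.33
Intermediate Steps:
y(T) = 2 + T (y(T) = T + 2 = 2 + T)
z(L) = 1/(2 + L)
p(E) = -⅓ + E² - 5*E (p(E) = (E² - 5*E) + 1/(2 - 5) = (E² - 5*E) + 1/(-3) = (E² - 5*E) - ⅓ = -⅓ + E² - 5*E)
(V(3, -10)*p(4))*(-19) = -10*(-⅓ + 4² - 5*4)*(-19) = -10*(-⅓ + 16 - 20)*(-19) = -10*(-13/3)*(-19) = (130/3)*(-19) = -2470/3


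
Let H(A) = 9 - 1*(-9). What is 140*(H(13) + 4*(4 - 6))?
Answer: 1400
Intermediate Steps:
H(A) = 18 (H(A) = 9 + 9 = 18)
140*(H(13) + 4*(4 - 6)) = 140*(18 + 4*(4 - 6)) = 140*(18 + 4*(-2)) = 140*(18 - 8) = 140*10 = 1400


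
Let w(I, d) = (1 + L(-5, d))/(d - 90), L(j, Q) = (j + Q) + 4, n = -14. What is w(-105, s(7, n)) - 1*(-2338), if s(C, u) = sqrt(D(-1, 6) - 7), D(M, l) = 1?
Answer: 3158639/1351 - 15*I*sqrt(6)/1351 ≈ 2338.0 - 0.027196*I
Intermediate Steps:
L(j, Q) = 4 + Q + j (L(j, Q) = (Q + j) + 4 = 4 + Q + j)
s(C, u) = I*sqrt(6) (s(C, u) = sqrt(1 - 7) = sqrt(-6) = I*sqrt(6))
w(I, d) = d/(-90 + d) (w(I, d) = (1 + (4 + d - 5))/(d - 90) = (1 + (-1 + d))/(-90 + d) = d/(-90 + d))
w(-105, s(7, n)) - 1*(-2338) = (I*sqrt(6))/(-90 + I*sqrt(6)) - 1*(-2338) = I*sqrt(6)/(-90 + I*sqrt(6)) + 2338 = 2338 + I*sqrt(6)/(-90 + I*sqrt(6))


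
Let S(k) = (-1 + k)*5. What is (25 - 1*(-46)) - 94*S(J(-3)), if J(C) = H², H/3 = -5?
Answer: -105209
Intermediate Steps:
H = -15 (H = 3*(-5) = -15)
J(C) = 225 (J(C) = (-15)² = 225)
S(k) = -5 + 5*k
(25 - 1*(-46)) - 94*S(J(-3)) = (25 - 1*(-46)) - 94*(-5 + 5*225) = (25 + 46) - 94*(-5 + 1125) = 71 - 94*1120 = 71 - 105280 = -105209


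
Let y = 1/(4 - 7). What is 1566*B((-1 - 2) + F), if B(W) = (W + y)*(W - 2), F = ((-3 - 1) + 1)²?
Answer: 35496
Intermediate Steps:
y = -⅓ (y = 1/(-3) = -⅓ ≈ -0.33333)
F = 9 (F = (-4 + 1)² = (-3)² = 9)
B(W) = (-2 + W)*(-⅓ + W) (B(W) = (W - ⅓)*(W - 2) = (-⅓ + W)*(-2 + W) = (-2 + W)*(-⅓ + W))
1566*B((-1 - 2) + F) = 1566*(⅔ + ((-1 - 2) + 9)² - 7*((-1 - 2) + 9)/3) = 1566*(⅔ + (-3 + 9)² - 7*(-3 + 9)/3) = 1566*(⅔ + 6² - 7/3*6) = 1566*(⅔ + 36 - 14) = 1566*(68/3) = 35496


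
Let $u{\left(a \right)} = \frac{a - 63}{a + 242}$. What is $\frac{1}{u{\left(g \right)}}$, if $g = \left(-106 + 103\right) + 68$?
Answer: $\frac{307}{2} \approx 153.5$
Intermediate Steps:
$g = 65$ ($g = -3 + 68 = 65$)
$u{\left(a \right)} = \frac{-63 + a}{242 + a}$
$\frac{1}{u{\left(g \right)}} = \frac{1}{\frac{1}{242 + 65} \left(-63 + 65\right)} = \frac{1}{\frac{1}{307} \cdot 2} = \frac{1}{\frac{2}{307}} = \frac{307}{2}$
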